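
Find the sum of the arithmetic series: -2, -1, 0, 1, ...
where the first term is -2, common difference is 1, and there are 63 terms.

Sₙ = n/2 × (first + last)
Last term = a + (n-1)d = -2 + (63-1)×1 = 60
S_63 = 63/2 × (-2 + 60)
S_63 = 63/2 × 58 = 1827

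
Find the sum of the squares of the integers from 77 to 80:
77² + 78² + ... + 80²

Use ∑_{k=1}^{n} k² = n(n+1)(2n+1)/6, then subtract the first 76 terms.
∑_{k=1}^{80} k² = 80×81×161/6 = 173880
∑_{k=1}^{76} k² = 76×77×153/6 = 149226
∑_{k=77}^{80} k² = 173880 - 149226 = 24654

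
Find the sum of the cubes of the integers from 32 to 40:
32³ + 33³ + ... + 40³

Use ∑_{k=1}^{n} k³ = [n(n+1)/2]², then subtract the first 31 terms.
∑_{k=1}^{40} k³ = [40×41/2]² = 820² = 672400
∑_{k=1}^{31} k³ = [31×32/2]² = 496² = 246016
∑_{k=32}^{40} k³ = 672400 - 246016 = 426384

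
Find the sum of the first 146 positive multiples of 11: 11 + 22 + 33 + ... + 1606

Factor out 11: = 11(1 + 2 + ... + 146) = 11 × n(n+1)/2
= 11 × 146×147/2
= 11 × 10731
= 118041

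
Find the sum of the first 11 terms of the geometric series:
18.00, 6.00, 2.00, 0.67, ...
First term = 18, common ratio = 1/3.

Sₙ = a(1 - rⁿ) / (1 - r)
S_11 = 18(1 - (1/3)^11) / (1 - (1/3))
S_11 = 18(1 - (1/177147)) / (2/3)
S_11 = 177146/6561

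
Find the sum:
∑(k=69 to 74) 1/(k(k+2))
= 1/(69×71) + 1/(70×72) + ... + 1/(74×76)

Partial fractions: 1/(k(k+2)) = (1/2)[1/k - 1/(k+2)]
Telescoping leaves the first two and last two terms:
= (1/2)[1/69 + 1/70 - 1/75 - 1/76]
= 2099/1835400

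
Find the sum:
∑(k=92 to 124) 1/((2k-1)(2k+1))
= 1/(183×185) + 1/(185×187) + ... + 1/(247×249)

Partial fractions: 1/((2k-1)(2k+1)) = (1/2)[1/(2k-1) - 1/(2k+1)]
The series telescopes:
= (1/2)[1/183 - 1/249]
= 11/15189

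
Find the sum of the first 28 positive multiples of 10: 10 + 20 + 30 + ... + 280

Factor out 10: = 10(1 + 2 + ... + 28) = 10 × n(n+1)/2
= 10 × 28×29/2
= 10 × 406
= 4060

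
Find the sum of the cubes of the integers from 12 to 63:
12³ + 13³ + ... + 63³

Use ∑_{k=1}^{n} k³ = [n(n+1)/2]², then subtract the first 11 terms.
∑_{k=1}^{63} k³ = [63×64/2]² = 2016² = 4064256
∑_{k=1}^{11} k³ = [11×12/2]² = 66² = 4356
∑_{k=12}^{63} k³ = 4064256 - 4356 = 4059900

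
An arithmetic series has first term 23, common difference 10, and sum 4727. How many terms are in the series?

Using S = n/2 × [2a + (n-1)d]
4727 = n/2 × [2(23) + (n-1)(10)]
4727 = n/2 × [46 + 10n - 10]
9454 = n × [36 + 10n]
10n² + (36)n - 9454 = 0
Discriminant: Δ = (36)² - 4(10)(-9454) = 1296 + 378160 = 379456
√Δ = 616
n = [-(36) + √Δ] / (2·10) = (-36 + 616) / 20 = 580 / 20 = 29
(The negative root is discarded since n must be a positive integer.)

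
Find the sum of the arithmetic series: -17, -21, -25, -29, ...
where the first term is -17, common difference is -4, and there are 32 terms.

Sₙ = n/2 × (first + last)
Last term = a + (n-1)d = -17 + (32-1)×(-4) = -141
S_32 = 32/2 × (-17 + (-141))
S_32 = 32/2 × (-158) = -2528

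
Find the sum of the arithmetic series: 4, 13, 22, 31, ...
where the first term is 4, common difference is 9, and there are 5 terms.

Sₙ = n/2 × (first + last)
Last term = a + (n-1)d = 4 + (5-1)×9 = 40
S_5 = 5/2 × (4 + 40)
S_5 = 5/2 × 44 = 110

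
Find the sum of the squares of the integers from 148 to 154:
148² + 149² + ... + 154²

Use ∑_{k=1}^{n} k² = n(n+1)(2n+1)/6, then subtract the first 147 terms.
∑_{k=1}^{154} k² = 154×155×309/6 = 1229305
∑_{k=1}^{147} k² = 147×148×295/6 = 1069670
∑_{k=148}^{154} k² = 1229305 - 1069670 = 159635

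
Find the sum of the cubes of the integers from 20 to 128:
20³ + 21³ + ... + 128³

Use ∑_{k=1}^{n} k³ = [n(n+1)/2]², then subtract the first 19 terms.
∑_{k=1}^{128} k³ = [128×129/2]² = 8256² = 68161536
∑_{k=1}^{19} k³ = [19×20/2]² = 190² = 36100
∑_{k=20}^{128} k³ = 68161536 - 36100 = 68125436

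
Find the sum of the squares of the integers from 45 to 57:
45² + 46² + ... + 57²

Use ∑_{k=1}^{n} k² = n(n+1)(2n+1)/6, then subtract the first 44 terms.
∑_{k=1}^{57} k² = 57×58×115/6 = 63365
∑_{k=1}^{44} k² = 44×45×89/6 = 29370
∑_{k=45}^{57} k² = 63365 - 29370 = 33995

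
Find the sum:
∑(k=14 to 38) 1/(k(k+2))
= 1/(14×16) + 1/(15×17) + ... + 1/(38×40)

Partial fractions: 1/(k(k+2)) = (1/2)[1/k - 1/(k+2)]
Telescoping leaves the first two and last two terms:
= (1/2)[1/14 + 1/15 - 1/39 - 1/40]
= 191/4368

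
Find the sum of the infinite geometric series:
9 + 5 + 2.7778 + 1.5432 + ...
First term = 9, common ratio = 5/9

For |r| < 1, S = a / (1 - r)
S = 9 / (1 - (5/9))
S = 9 / (4/9)
S = 81/4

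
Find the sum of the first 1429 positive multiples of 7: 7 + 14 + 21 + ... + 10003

Factor out 7: = 7(1 + 2 + ... + 1429) = 7 × n(n+1)/2
= 7 × 1429×1430/2
= 7 × 1021735
= 7152145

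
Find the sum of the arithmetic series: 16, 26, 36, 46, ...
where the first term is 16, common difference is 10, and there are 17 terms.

Sₙ = n/2 × (first + last)
Last term = a + (n-1)d = 16 + (17-1)×10 = 176
S_17 = 17/2 × (16 + 176)
S_17 = 17/2 × 192 = 1632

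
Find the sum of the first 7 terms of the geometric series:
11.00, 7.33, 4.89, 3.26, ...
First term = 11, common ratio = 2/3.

Sₙ = a(1 - rⁿ) / (1 - r)
S_7 = 11(1 - (2/3)^7) / (1 - (2/3))
S_7 = 11(1 - (128/2187)) / (1/3)
S_7 = 22649/729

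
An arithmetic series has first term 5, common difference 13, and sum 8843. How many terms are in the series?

Using S = n/2 × [2a + (n-1)d]
8843 = n/2 × [2(5) + (n-1)(13)]
8843 = n/2 × [10 + 13n - 13]
17686 = n × [-3 + 13n]
13n² + (-3)n - 17686 = 0
Discriminant: Δ = (-3)² - 4(13)(-17686) = 9 + 919672 = 919681
√Δ = 959
n = [-(-3) + √Δ] / (2·13) = (3 + 959) / 26 = 962 / 26 = 37
(The negative root is discarded since n must be a positive integer.)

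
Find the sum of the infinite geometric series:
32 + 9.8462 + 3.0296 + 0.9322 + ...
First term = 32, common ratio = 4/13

For |r| < 1, S = a / (1 - r)
S = 32 / (1 - (4/13))
S = 32 / (9/13)
S = 416/9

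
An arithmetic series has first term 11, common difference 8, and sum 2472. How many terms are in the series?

Using S = n/2 × [2a + (n-1)d]
2472 = n/2 × [2(11) + (n-1)(8)]
2472 = n/2 × [22 + 8n - 8]
4944 = n × [14 + 8n]
8n² + (14)n - 4944 = 0
Discriminant: Δ = (14)² - 4(8)(-4944) = 196 + 158208 = 158404
√Δ = 398
n = [-(14) + √Δ] / (2·8) = (-14 + 398) / 16 = 384 / 16 = 24
(The negative root is discarded since n must be a positive integer.)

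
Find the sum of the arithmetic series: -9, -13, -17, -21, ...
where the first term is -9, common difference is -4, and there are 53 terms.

Sₙ = n/2 × (first + last)
Last term = a + (n-1)d = -9 + (53-1)×(-4) = -217
S_53 = 53/2 × (-9 + (-217))
S_53 = 53/2 × (-226) = -5989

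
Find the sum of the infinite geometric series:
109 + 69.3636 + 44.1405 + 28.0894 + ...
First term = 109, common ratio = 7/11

For |r| < 1, S = a / (1 - r)
S = 109 / (1 - (7/11))
S = 109 / (4/11)
S = 1199/4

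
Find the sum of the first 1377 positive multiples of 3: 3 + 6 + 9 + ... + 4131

Factor out 3: = 3(1 + 2 + ... + 1377) = 3 × n(n+1)/2
= 3 × 1377×1378/2
= 3 × 948753
= 2846259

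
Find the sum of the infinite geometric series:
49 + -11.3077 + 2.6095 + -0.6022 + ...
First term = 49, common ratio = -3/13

For |r| < 1, S = a / (1 - r)
S = 49 / (1 - (-3/13))
S = 49 / (16/13)
S = 637/16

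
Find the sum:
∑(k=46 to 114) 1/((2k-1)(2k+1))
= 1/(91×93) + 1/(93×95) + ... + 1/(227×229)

Partial fractions: 1/((2k-1)(2k+1)) = (1/2)[1/(2k-1) - 1/(2k+1)]
The series telescopes:
= (1/2)[1/91 - 1/229]
= 69/20839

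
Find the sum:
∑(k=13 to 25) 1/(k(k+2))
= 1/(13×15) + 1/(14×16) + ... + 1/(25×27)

Partial fractions: 1/(k(k+2)) = (1/2)[1/k - 1/(k+2)]
Telescoping leaves the first two and last two terms:
= (1/2)[1/13 + 1/14 - 1/26 - 1/27]
= 179/4914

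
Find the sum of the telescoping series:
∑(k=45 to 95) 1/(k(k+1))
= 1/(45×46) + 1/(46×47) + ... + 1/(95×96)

Partial fractions: 1/(k(k+1)) = 1/k - 1/(k+1)
The series telescopes:
= (1/45 - 1/46) + (1/46 - 1/47) + ... + (1/95 - 1/96)
= 1/45 - 1/96
= 17/1440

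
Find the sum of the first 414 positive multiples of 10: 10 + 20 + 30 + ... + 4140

Factor out 10: = 10(1 + 2 + ... + 414) = 10 × n(n+1)/2
= 10 × 414×415/2
= 10 × 85905
= 859050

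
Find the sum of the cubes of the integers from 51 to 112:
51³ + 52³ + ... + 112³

Use ∑_{k=1}^{n} k³ = [n(n+1)/2]², then subtract the first 50 terms.
∑_{k=1}^{112} k³ = [112×113/2]² = 6328² = 40043584
∑_{k=1}^{50} k³ = [50×51/2]² = 1275² = 1625625
∑_{k=51}^{112} k³ = 40043584 - 1625625 = 38417959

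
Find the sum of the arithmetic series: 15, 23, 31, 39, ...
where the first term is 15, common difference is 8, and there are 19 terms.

Sₙ = n/2 × (first + last)
Last term = a + (n-1)d = 15 + (19-1)×8 = 159
S_19 = 19/2 × (15 + 159)
S_19 = 19/2 × 174 = 1653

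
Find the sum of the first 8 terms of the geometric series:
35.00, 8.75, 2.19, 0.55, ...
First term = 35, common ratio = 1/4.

Sₙ = a(1 - rⁿ) / (1 - r)
S_8 = 35(1 - (1/4)^8) / (1 - (1/4))
S_8 = 35(1 - (1/65536)) / (3/4)
S_8 = 764575/16384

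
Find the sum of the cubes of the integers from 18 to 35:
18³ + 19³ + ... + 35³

Use ∑_{k=1}^{n} k³ = [n(n+1)/2]², then subtract the first 17 terms.
∑_{k=1}^{35} k³ = [35×36/2]² = 630² = 396900
∑_{k=1}^{17} k³ = [17×18/2]² = 153² = 23409
∑_{k=18}^{35} k³ = 396900 - 23409 = 373491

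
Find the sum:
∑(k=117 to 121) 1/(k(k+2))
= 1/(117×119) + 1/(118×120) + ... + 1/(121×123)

Partial fractions: 1/(k(k+2)) = (1/2)[1/k - 1/(k+2)]
Telescoping leaves the first two and last two terms:
= (1/2)[1/117 + 1/118 - 1/122 - 1/123]
= 11995/34528806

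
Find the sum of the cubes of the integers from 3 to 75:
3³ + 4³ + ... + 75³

Use ∑_{k=1}^{n} k³ = [n(n+1)/2]², then subtract the first 2 terms.
∑_{k=1}^{75} k³ = [75×76/2]² = 2850² = 8122500
∑_{k=1}^{2} k³ = [2×3/2]² = 3² = 9
∑_{k=3}^{75} k³ = 8122500 - 9 = 8122491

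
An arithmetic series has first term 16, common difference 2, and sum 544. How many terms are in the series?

Using S = n/2 × [2a + (n-1)d]
544 = n/2 × [2(16) + (n-1)(2)]
544 = n/2 × [32 + 2n - 2]
1088 = n × [30 + 2n]
2n² + (30)n - 1088 = 0
Discriminant: Δ = (30)² - 4(2)(-1088) = 900 + 8704 = 9604
√Δ = 98
n = [-(30) + √Δ] / (2·2) = (-30 + 98) / 4 = 68 / 4 = 17
(The negative root is discarded since n must be a positive integer.)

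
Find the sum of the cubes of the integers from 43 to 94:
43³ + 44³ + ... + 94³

Use ∑_{k=1}^{n} k³ = [n(n+1)/2]², then subtract the first 42 terms.
∑_{k=1}^{94} k³ = [94×95/2]² = 4465² = 19936225
∑_{k=1}^{42} k³ = [42×43/2]² = 903² = 815409
∑_{k=43}^{94} k³ = 19936225 - 815409 = 19120816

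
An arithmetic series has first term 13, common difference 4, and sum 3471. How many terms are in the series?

Using S = n/2 × [2a + (n-1)d]
3471 = n/2 × [2(13) + (n-1)(4)]
3471 = n/2 × [26 + 4n - 4]
6942 = n × [22 + 4n]
4n² + (22)n - 6942 = 0
Discriminant: Δ = (22)² - 4(4)(-6942) = 484 + 111072 = 111556
√Δ = 334
n = [-(22) + √Δ] / (2·4) = (-22 + 334) / 8 = 312 / 8 = 39
(The negative root is discarded since n must be a positive integer.)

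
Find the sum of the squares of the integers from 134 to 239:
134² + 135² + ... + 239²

Use ∑_{k=1}^{n} k² = n(n+1)(2n+1)/6, then subtract the first 133 terms.
∑_{k=1}^{239} k² = 239×240×479/6 = 4579240
∑_{k=1}^{133} k² = 133×134×267/6 = 793079
∑_{k=134}^{239} k² = 4579240 - 793079 = 3786161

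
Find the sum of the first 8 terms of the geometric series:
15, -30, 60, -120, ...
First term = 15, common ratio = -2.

Sₙ = a(1 - rⁿ) / (1 - r)
S_8 = 15(1 - (-2)^8) / (1 - (-2))
S_8 = 15(1 - 256) / (3)
S_8 = -1275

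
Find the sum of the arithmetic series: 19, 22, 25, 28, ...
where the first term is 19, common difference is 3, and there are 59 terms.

Sₙ = n/2 × (first + last)
Last term = a + (n-1)d = 19 + (59-1)×3 = 193
S_59 = 59/2 × (19 + 193)
S_59 = 59/2 × 212 = 6254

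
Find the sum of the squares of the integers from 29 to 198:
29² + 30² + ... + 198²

Use ∑_{k=1}^{n} k² = n(n+1)(2n+1)/6, then subtract the first 28 terms.
∑_{k=1}^{198} k² = 198×199×397/6 = 2607099
∑_{k=1}^{28} k² = 28×29×57/6 = 7714
∑_{k=29}^{198} k² = 2607099 - 7714 = 2599385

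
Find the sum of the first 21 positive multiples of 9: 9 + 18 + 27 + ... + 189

Factor out 9: = 9(1 + 2 + ... + 21) = 9 × n(n+1)/2
= 9 × 21×22/2
= 9 × 231
= 2079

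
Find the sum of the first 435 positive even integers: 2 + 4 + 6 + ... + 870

Sum of first n even numbers = n(n+1)
= 435×436
= 189660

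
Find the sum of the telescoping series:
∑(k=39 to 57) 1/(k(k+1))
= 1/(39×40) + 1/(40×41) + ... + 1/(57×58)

Partial fractions: 1/(k(k+1)) = 1/k - 1/(k+1)
The series telescopes:
= (1/39 - 1/40) + (1/40 - 1/41) + ... + (1/57 - 1/58)
= 1/39 - 1/58
= 19/2262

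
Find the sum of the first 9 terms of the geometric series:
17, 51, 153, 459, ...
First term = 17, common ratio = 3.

Sₙ = a(1 - rⁿ) / (1 - r)
S_9 = 17(1 - 3^9) / (1 - 3)
S_9 = 17(1 - 19683) / (-2)
S_9 = 167297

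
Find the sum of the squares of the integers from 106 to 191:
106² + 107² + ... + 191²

Use ∑_{k=1}^{n} k² = n(n+1)(2n+1)/6, then subtract the first 105 terms.
∑_{k=1}^{191} k² = 191×192×383/6 = 2340896
∑_{k=1}^{105} k² = 105×106×211/6 = 391405
∑_{k=106}^{191} k² = 2340896 - 391405 = 1949491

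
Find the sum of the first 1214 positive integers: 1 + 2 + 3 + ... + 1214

Formula: ∑k = n(n+1)/2
= 1214×1215/2
= 1475010/2
= 737505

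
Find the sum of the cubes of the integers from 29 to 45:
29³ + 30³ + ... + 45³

Use ∑_{k=1}^{n} k³ = [n(n+1)/2]², then subtract the first 28 terms.
∑_{k=1}^{45} k³ = [45×46/2]² = 1035² = 1071225
∑_{k=1}^{28} k³ = [28×29/2]² = 406² = 164836
∑_{k=29}^{45} k³ = 1071225 - 164836 = 906389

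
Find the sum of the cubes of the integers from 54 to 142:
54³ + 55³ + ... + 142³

Use ∑_{k=1}^{n} k³ = [n(n+1)/2]², then subtract the first 53 terms.
∑_{k=1}^{142} k³ = [142×143/2]² = 10153² = 103083409
∑_{k=1}^{53} k³ = [53×54/2]² = 1431² = 2047761
∑_{k=54}^{142} k³ = 103083409 - 2047761 = 101035648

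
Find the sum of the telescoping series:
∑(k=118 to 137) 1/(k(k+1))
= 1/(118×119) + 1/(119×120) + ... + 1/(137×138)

Partial fractions: 1/(k(k+1)) = 1/k - 1/(k+1)
The series telescopes:
= (1/118 - 1/119) + (1/119 - 1/120) + ... + (1/137 - 1/138)
= 1/118 - 1/138
= 5/4071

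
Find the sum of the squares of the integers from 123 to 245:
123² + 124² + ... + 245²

Use ∑_{k=1}^{n} k² = n(n+1)(2n+1)/6, then subtract the first 122 terms.
∑_{k=1}^{245} k² = 245×246×491/6 = 4932095
∑_{k=1}^{122} k² = 122×123×245/6 = 612745
∑_{k=123}^{245} k² = 4932095 - 612745 = 4319350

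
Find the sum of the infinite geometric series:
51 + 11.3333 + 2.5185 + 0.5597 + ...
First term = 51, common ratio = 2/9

For |r| < 1, S = a / (1 - r)
S = 51 / (1 - (2/9))
S = 51 / (7/9)
S = 459/7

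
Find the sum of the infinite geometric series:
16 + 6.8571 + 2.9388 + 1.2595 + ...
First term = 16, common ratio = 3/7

For |r| < 1, S = a / (1 - r)
S = 16 / (1 - (3/7))
S = 16 / (4/7)
S = 28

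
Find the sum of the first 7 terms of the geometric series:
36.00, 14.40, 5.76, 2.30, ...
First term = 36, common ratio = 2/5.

Sₙ = a(1 - rⁿ) / (1 - r)
S_7 = 36(1 - (2/5)^7) / (1 - (2/5))
S_7 = 36(1 - (128/78125)) / (3/5)
S_7 = 935964/15625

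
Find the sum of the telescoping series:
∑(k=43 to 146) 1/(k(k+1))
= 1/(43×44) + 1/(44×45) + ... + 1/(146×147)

Partial fractions: 1/(k(k+1)) = 1/k - 1/(k+1)
The series telescopes:
= (1/43 - 1/44) + (1/44 - 1/45) + ... + (1/146 - 1/147)
= 1/43 - 1/147
= 104/6321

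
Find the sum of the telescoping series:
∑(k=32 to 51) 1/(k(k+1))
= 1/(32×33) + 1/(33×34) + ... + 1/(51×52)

Partial fractions: 1/(k(k+1)) = 1/k - 1/(k+1)
The series telescopes:
= (1/32 - 1/33) + (1/33 - 1/34) + ... + (1/51 - 1/52)
= 1/32 - 1/52
= 5/416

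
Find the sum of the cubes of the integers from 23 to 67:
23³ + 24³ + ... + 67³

Use ∑_{k=1}^{n} k³ = [n(n+1)/2]², then subtract the first 22 terms.
∑_{k=1}^{67} k³ = [67×68/2]² = 2278² = 5189284
∑_{k=1}^{22} k³ = [22×23/2]² = 253² = 64009
∑_{k=23}^{67} k³ = 5189284 - 64009 = 5125275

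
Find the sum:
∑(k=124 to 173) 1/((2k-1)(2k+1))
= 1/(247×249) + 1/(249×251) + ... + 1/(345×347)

Partial fractions: 1/((2k-1)(2k+1)) = (1/2)[1/(2k-1) - 1/(2k+1)]
The series telescopes:
= (1/2)[1/247 - 1/347]
= 50/85709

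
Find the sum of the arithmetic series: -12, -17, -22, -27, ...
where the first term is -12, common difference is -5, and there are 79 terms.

Sₙ = n/2 × (first + last)
Last term = a + (n-1)d = -12 + (79-1)×(-5) = -402
S_79 = 79/2 × (-12 + (-402))
S_79 = 79/2 × (-414) = -16353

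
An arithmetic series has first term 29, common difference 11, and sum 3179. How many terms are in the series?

Using S = n/2 × [2a + (n-1)d]
3179 = n/2 × [2(29) + (n-1)(11)]
3179 = n/2 × [58 + 11n - 11]
6358 = n × [47 + 11n]
11n² + (47)n - 6358 = 0
Discriminant: Δ = (47)² - 4(11)(-6358) = 2209 + 279752 = 281961
√Δ = 531
n = [-(47) + √Δ] / (2·11) = (-47 + 531) / 22 = 484 / 22 = 22
(The negative root is discarded since n must be a positive integer.)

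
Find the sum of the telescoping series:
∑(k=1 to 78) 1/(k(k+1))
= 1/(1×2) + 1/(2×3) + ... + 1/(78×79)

Partial fractions: 1/(k(k+1)) = 1/k - 1/(k+1)
The series telescopes:
= (1/1 - 1/2) + (1/2 - 1/3) + ... + (1/78 - 1/79)
= 1/1 - 1/79
= 78/79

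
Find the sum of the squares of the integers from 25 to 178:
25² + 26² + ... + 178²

Use ∑_{k=1}^{n} k² = n(n+1)(2n+1)/6, then subtract the first 24 terms.
∑_{k=1}^{178} k² = 178×179×357/6 = 1895789
∑_{k=1}^{24} k² = 24×25×49/6 = 4900
∑_{k=25}^{178} k² = 1895789 - 4900 = 1890889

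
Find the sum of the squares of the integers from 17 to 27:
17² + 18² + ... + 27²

Use ∑_{k=1}^{n} k² = n(n+1)(2n+1)/6, then subtract the first 16 terms.
∑_{k=1}^{27} k² = 27×28×55/6 = 6930
∑_{k=1}^{16} k² = 16×17×33/6 = 1496
∑_{k=17}^{27} k² = 6930 - 1496 = 5434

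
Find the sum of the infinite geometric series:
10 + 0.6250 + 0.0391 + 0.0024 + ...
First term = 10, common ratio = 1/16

For |r| < 1, S = a / (1 - r)
S = 10 / (1 - (1/16))
S = 10 / (15/16)
S = 32/3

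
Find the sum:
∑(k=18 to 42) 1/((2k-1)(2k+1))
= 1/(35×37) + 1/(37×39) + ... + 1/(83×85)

Partial fractions: 1/((2k-1)(2k+1)) = (1/2)[1/(2k-1) - 1/(2k+1)]
The series telescopes:
= (1/2)[1/35 - 1/85]
= 1/119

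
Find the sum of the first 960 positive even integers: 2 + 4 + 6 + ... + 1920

Sum of first n even numbers = n(n+1)
= 960×961
= 922560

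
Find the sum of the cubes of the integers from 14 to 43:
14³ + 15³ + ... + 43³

Use ∑_{k=1}^{n} k³ = [n(n+1)/2]², then subtract the first 13 terms.
∑_{k=1}^{43} k³ = [43×44/2]² = 946² = 894916
∑_{k=1}^{13} k³ = [13×14/2]² = 91² = 8281
∑_{k=14}^{43} k³ = 894916 - 8281 = 886635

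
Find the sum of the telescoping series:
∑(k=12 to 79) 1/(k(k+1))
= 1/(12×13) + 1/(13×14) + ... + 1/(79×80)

Partial fractions: 1/(k(k+1)) = 1/k - 1/(k+1)
The series telescopes:
= (1/12 - 1/13) + (1/13 - 1/14) + ... + (1/79 - 1/80)
= 1/12 - 1/80
= 17/240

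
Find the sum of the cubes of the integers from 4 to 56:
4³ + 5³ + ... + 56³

Use ∑_{k=1}^{n} k³ = [n(n+1)/2]², then subtract the first 3 terms.
∑_{k=1}^{56} k³ = [56×57/2]² = 1596² = 2547216
∑_{k=1}^{3} k³ = [3×4/2]² = 6² = 36
∑_{k=4}^{56} k³ = 2547216 - 36 = 2547180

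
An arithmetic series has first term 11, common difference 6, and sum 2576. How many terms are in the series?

Using S = n/2 × [2a + (n-1)d]
2576 = n/2 × [2(11) + (n-1)(6)]
2576 = n/2 × [22 + 6n - 6]
5152 = n × [16 + 6n]
6n² + (16)n - 5152 = 0
Discriminant: Δ = (16)² - 4(6)(-5152) = 256 + 123648 = 123904
√Δ = 352
n = [-(16) + √Δ] / (2·6) = (-16 + 352) / 12 = 336 / 12 = 28
(The negative root is discarded since n must be a positive integer.)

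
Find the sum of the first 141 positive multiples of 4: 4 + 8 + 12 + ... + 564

Factor out 4: = 4(1 + 2 + ... + 141) = 4 × n(n+1)/2
= 4 × 141×142/2
= 4 × 10011
= 40044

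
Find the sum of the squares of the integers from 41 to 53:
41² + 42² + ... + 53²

Use ∑_{k=1}^{n} k² = n(n+1)(2n+1)/6, then subtract the first 40 terms.
∑_{k=1}^{53} k² = 53×54×107/6 = 51039
∑_{k=1}^{40} k² = 40×41×81/6 = 22140
∑_{k=41}^{53} k² = 51039 - 22140 = 28899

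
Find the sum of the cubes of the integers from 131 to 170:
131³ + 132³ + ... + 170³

Use ∑_{k=1}^{n} k³ = [n(n+1)/2]², then subtract the first 130 terms.
∑_{k=1}^{170} k³ = [170×171/2]² = 14535² = 211266225
∑_{k=1}^{130} k³ = [130×131/2]² = 8515² = 72505225
∑_{k=131}^{170} k³ = 211266225 - 72505225 = 138761000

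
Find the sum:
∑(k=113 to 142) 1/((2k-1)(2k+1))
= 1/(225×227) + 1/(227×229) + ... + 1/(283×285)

Partial fractions: 1/((2k-1)(2k+1)) = (1/2)[1/(2k-1) - 1/(2k+1)]
The series telescopes:
= (1/2)[1/225 - 1/285]
= 2/4275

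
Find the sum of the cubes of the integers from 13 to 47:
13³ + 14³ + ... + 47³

Use ∑_{k=1}^{n} k³ = [n(n+1)/2]², then subtract the first 12 terms.
∑_{k=1}^{47} k³ = [47×48/2]² = 1128² = 1272384
∑_{k=1}^{12} k³ = [12×13/2]² = 78² = 6084
∑_{k=13}^{47} k³ = 1272384 - 6084 = 1266300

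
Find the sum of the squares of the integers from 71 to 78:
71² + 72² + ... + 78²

Use ∑_{k=1}^{n} k² = n(n+1)(2n+1)/6, then subtract the first 70 terms.
∑_{k=1}^{78} k² = 78×79×157/6 = 161239
∑_{k=1}^{70} k² = 70×71×141/6 = 116795
∑_{k=71}^{78} k² = 161239 - 116795 = 44444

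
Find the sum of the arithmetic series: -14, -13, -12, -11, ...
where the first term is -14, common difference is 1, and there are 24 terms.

Sₙ = n/2 × (first + last)
Last term = a + (n-1)d = -14 + (24-1)×1 = 9
S_24 = 24/2 × (-14 + 9)
S_24 = 24/2 × (-5) = -60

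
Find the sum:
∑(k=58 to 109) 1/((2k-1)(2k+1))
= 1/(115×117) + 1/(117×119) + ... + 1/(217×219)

Partial fractions: 1/((2k-1)(2k+1)) = (1/2)[1/(2k-1) - 1/(2k+1)]
The series telescopes:
= (1/2)[1/115 - 1/219]
= 52/25185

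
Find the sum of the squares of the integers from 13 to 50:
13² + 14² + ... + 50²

Use ∑_{k=1}^{n} k² = n(n+1)(2n+1)/6, then subtract the first 12 terms.
∑_{k=1}^{50} k² = 50×51×101/6 = 42925
∑_{k=1}^{12} k² = 12×13×25/6 = 650
∑_{k=13}^{50} k² = 42925 - 650 = 42275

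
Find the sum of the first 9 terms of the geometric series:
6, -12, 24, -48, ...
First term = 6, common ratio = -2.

Sₙ = a(1 - rⁿ) / (1 - r)
S_9 = 6(1 - (-2)^9) / (1 - (-2))
S_9 = 6(1 - (-512)) / (3)
S_9 = 1026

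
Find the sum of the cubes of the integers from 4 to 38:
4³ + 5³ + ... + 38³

Use ∑_{k=1}^{n} k³ = [n(n+1)/2]², then subtract the first 3 terms.
∑_{k=1}^{38} k³ = [38×39/2]² = 741² = 549081
∑_{k=1}^{3} k³ = [3×4/2]² = 6² = 36
∑_{k=4}^{38} k³ = 549081 - 36 = 549045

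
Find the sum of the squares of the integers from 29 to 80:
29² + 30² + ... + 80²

Use ∑_{k=1}^{n} k² = n(n+1)(2n+1)/6, then subtract the first 28 terms.
∑_{k=1}^{80} k² = 80×81×161/6 = 173880
∑_{k=1}^{28} k² = 28×29×57/6 = 7714
∑_{k=29}^{80} k² = 173880 - 7714 = 166166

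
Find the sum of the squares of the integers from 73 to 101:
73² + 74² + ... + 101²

Use ∑_{k=1}^{n} k² = n(n+1)(2n+1)/6, then subtract the first 72 terms.
∑_{k=1}^{101} k² = 101×102×203/6 = 348551
∑_{k=1}^{72} k² = 72×73×145/6 = 127020
∑_{k=73}^{101} k² = 348551 - 127020 = 221531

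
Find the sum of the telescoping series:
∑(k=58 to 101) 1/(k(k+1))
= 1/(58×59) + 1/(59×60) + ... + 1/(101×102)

Partial fractions: 1/(k(k+1)) = 1/k - 1/(k+1)
The series telescopes:
= (1/58 - 1/59) + (1/59 - 1/60) + ... + (1/101 - 1/102)
= 1/58 - 1/102
= 11/1479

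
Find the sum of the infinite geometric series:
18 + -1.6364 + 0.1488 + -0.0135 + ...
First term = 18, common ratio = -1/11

For |r| < 1, S = a / (1 - r)
S = 18 / (1 - (-1/11))
S = 18 / (12/11)
S = 33/2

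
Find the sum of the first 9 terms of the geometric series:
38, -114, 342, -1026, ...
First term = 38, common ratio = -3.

Sₙ = a(1 - rⁿ) / (1 - r)
S_9 = 38(1 - (-3)^9) / (1 - (-3))
S_9 = 38(1 - (-19683)) / (4)
S_9 = 186998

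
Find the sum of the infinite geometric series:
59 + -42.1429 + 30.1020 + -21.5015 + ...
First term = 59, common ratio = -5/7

For |r| < 1, S = a / (1 - r)
S = 59 / (1 - (-5/7))
S = 59 / (12/7)
S = 413/12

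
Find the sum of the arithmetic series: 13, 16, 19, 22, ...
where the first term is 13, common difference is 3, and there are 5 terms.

Sₙ = n/2 × (first + last)
Last term = a + (n-1)d = 13 + (5-1)×3 = 25
S_5 = 5/2 × (13 + 25)
S_5 = 5/2 × 38 = 95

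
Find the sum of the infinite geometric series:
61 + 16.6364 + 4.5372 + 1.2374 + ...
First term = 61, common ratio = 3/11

For |r| < 1, S = a / (1 - r)
S = 61 / (1 - (3/11))
S = 61 / (8/11)
S = 671/8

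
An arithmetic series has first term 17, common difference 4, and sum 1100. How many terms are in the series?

Using S = n/2 × [2a + (n-1)d]
1100 = n/2 × [2(17) + (n-1)(4)]
1100 = n/2 × [34 + 4n - 4]
2200 = n × [30 + 4n]
4n² + (30)n - 2200 = 0
Discriminant: Δ = (30)² - 4(4)(-2200) = 900 + 35200 = 36100
√Δ = 190
n = [-(30) + √Δ] / (2·4) = (-30 + 190) / 8 = 160 / 8 = 20
(The negative root is discarded since n must be a positive integer.)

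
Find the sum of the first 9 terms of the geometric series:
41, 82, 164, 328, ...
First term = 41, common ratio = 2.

Sₙ = a(1 - rⁿ) / (1 - r)
S_9 = 41(1 - 2^9) / (1 - 2)
S_9 = 41(1 - 512) / (-1)
S_9 = 20951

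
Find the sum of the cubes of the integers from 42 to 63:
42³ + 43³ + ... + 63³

Use ∑_{k=1}^{n} k³ = [n(n+1)/2]², then subtract the first 41 terms.
∑_{k=1}^{63} k³ = [63×64/2]² = 2016² = 4064256
∑_{k=1}^{41} k³ = [41×42/2]² = 861² = 741321
∑_{k=42}^{63} k³ = 4064256 - 741321 = 3322935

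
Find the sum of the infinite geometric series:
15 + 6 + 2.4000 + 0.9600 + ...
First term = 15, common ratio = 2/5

For |r| < 1, S = a / (1 - r)
S = 15 / (1 - (2/5))
S = 15 / (3/5)
S = 25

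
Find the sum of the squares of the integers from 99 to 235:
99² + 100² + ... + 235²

Use ∑_{k=1}^{n} k² = n(n+1)(2n+1)/6, then subtract the first 98 terms.
∑_{k=1}^{235} k² = 235×236×471/6 = 4353610
∑_{k=1}^{98} k² = 98×99×197/6 = 318549
∑_{k=99}^{235} k² = 4353610 - 318549 = 4035061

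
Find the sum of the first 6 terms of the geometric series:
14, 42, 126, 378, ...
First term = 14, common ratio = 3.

Sₙ = a(1 - rⁿ) / (1 - r)
S_6 = 14(1 - 3^6) / (1 - 3)
S_6 = 14(1 - 729) / (-2)
S_6 = 5096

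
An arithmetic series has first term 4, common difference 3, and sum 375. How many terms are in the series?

Using S = n/2 × [2a + (n-1)d]
375 = n/2 × [2(4) + (n-1)(3)]
375 = n/2 × [8 + 3n - 3]
750 = n × [5 + 3n]
3n² + (5)n - 750 = 0
Discriminant: Δ = (5)² - 4(3)(-750) = 25 + 9000 = 9025
√Δ = 95
n = [-(5) + √Δ] / (2·3) = (-5 + 95) / 6 = 90 / 6 = 15
(The negative root is discarded since n must be a positive integer.)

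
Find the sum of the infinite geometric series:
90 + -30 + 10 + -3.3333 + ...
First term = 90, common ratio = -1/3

For |r| < 1, S = a / (1 - r)
S = 90 / (1 - (-1/3))
S = 90 / (4/3)
S = 135/2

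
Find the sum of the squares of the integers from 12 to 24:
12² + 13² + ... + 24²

Use ∑_{k=1}^{n} k² = n(n+1)(2n+1)/6, then subtract the first 11 terms.
∑_{k=1}^{24} k² = 24×25×49/6 = 4900
∑_{k=1}^{11} k² = 11×12×23/6 = 506
∑_{k=12}^{24} k² = 4900 - 506 = 4394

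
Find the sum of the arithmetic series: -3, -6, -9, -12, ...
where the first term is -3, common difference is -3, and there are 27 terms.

Sₙ = n/2 × (first + last)
Last term = a + (n-1)d = -3 + (27-1)×(-3) = -81
S_27 = 27/2 × (-3 + (-81))
S_27 = 27/2 × (-84) = -1134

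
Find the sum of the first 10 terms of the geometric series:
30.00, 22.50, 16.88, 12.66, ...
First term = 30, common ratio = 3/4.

Sₙ = a(1 - rⁿ) / (1 - r)
S_10 = 30(1 - (3/4)^10) / (1 - (3/4))
S_10 = 30(1 - (59049/1048576)) / (1/4)
S_10 = 14842905/131072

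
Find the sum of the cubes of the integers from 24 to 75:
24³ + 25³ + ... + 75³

Use ∑_{k=1}^{n} k³ = [n(n+1)/2]², then subtract the first 23 terms.
∑_{k=1}^{75} k³ = [75×76/2]² = 2850² = 8122500
∑_{k=1}^{23} k³ = [23×24/2]² = 276² = 76176
∑_{k=24}^{75} k³ = 8122500 - 76176 = 8046324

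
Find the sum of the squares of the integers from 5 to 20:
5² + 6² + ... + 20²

Use ∑_{k=1}^{n} k² = n(n+1)(2n+1)/6, then subtract the first 4 terms.
∑_{k=1}^{20} k² = 20×21×41/6 = 2870
∑_{k=1}^{4} k² = 4×5×9/6 = 30
∑_{k=5}^{20} k² = 2870 - 30 = 2840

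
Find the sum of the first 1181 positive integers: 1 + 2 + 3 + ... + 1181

Formula: ∑k = n(n+1)/2
= 1181×1182/2
= 1395942/2
= 697971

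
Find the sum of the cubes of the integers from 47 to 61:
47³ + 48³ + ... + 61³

Use ∑_{k=1}^{n} k³ = [n(n+1)/2]², then subtract the first 46 terms.
∑_{k=1}^{61} k³ = [61×62/2]² = 1891² = 3575881
∑_{k=1}^{46} k³ = [46×47/2]² = 1081² = 1168561
∑_{k=47}^{61} k³ = 3575881 - 1168561 = 2407320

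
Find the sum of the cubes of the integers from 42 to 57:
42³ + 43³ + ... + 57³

Use ∑_{k=1}^{n} k³ = [n(n+1)/2]², then subtract the first 41 terms.
∑_{k=1}^{57} k³ = [57×58/2]² = 1653² = 2732409
∑_{k=1}^{41} k³ = [41×42/2]² = 861² = 741321
∑_{k=42}^{57} k³ = 2732409 - 741321 = 1991088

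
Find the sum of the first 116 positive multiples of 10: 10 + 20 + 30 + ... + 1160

Factor out 10: = 10(1 + 2 + ... + 116) = 10 × n(n+1)/2
= 10 × 116×117/2
= 10 × 6786
= 67860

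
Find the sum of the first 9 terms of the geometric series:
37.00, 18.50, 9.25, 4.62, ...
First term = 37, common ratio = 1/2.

Sₙ = a(1 - rⁿ) / (1 - r)
S_9 = 37(1 - (1/2)^9) / (1 - (1/2))
S_9 = 37(1 - (1/512)) / (1/2)
S_9 = 18907/256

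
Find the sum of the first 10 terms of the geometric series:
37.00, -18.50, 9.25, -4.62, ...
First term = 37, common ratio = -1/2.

Sₙ = a(1 - rⁿ) / (1 - r)
S_10 = 37(1 - (-1/2)^10) / (1 - (-1/2))
S_10 = 37(1 - (1/1024)) / (3/2)
S_10 = 12617/512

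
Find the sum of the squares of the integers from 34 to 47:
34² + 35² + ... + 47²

Use ∑_{k=1}^{n} k² = n(n+1)(2n+1)/6, then subtract the first 33 terms.
∑_{k=1}^{47} k² = 47×48×95/6 = 35720
∑_{k=1}^{33} k² = 33×34×67/6 = 12529
∑_{k=34}^{47} k² = 35720 - 12529 = 23191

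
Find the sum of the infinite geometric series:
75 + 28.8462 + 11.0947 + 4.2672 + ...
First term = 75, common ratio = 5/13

For |r| < 1, S = a / (1 - r)
S = 75 / (1 - (5/13))
S = 75 / (8/13)
S = 975/8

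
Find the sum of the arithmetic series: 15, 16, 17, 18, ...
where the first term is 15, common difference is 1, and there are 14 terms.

Sₙ = n/2 × (first + last)
Last term = a + (n-1)d = 15 + (14-1)×1 = 28
S_14 = 14/2 × (15 + 28)
S_14 = 14/2 × 43 = 301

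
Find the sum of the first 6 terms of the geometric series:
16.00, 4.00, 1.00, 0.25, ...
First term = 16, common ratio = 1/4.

Sₙ = a(1 - rⁿ) / (1 - r)
S_6 = 16(1 - (1/4)^6) / (1 - (1/4))
S_6 = 16(1 - (1/4096)) / (3/4)
S_6 = 1365/64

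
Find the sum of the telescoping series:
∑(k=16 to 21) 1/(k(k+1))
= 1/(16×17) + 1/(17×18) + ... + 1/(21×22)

Partial fractions: 1/(k(k+1)) = 1/k - 1/(k+1)
The series telescopes:
= (1/16 - 1/17) + (1/17 - 1/18) + ... + (1/21 - 1/22)
= 1/16 - 1/22
= 3/176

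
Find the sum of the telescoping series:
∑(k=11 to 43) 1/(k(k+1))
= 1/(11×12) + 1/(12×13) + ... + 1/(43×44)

Partial fractions: 1/(k(k+1)) = 1/k - 1/(k+1)
The series telescopes:
= (1/11 - 1/12) + (1/12 - 1/13) + ... + (1/43 - 1/44)
= 1/11 - 1/44
= 3/44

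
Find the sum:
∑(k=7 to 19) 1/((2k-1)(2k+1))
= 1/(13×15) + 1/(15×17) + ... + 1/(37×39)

Partial fractions: 1/((2k-1)(2k+1)) = (1/2)[1/(2k-1) - 1/(2k+1)]
The series telescopes:
= (1/2)[1/13 - 1/39]
= 1/39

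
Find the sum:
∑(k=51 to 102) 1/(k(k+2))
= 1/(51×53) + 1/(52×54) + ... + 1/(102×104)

Partial fractions: 1/(k(k+2)) = (1/2)[1/k - 1/(k+2)]
Telescoping leaves the first two and last two terms:
= (1/2)[1/51 + 1/52 - 1/103 - 1/104]
= 10661/1092624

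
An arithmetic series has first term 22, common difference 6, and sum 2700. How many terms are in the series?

Using S = n/2 × [2a + (n-1)d]
2700 = n/2 × [2(22) + (n-1)(6)]
2700 = n/2 × [44 + 6n - 6]
5400 = n × [38 + 6n]
6n² + (38)n - 5400 = 0
Discriminant: Δ = (38)² - 4(6)(-5400) = 1444 + 129600 = 131044
√Δ = 362
n = [-(38) + √Δ] / (2·6) = (-38 + 362) / 12 = 324 / 12 = 27
(The negative root is discarded since n must be a positive integer.)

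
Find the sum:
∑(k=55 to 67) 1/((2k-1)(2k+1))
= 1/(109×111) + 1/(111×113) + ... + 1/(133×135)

Partial fractions: 1/((2k-1)(2k+1)) = (1/2)[1/(2k-1) - 1/(2k+1)]
The series telescopes:
= (1/2)[1/109 - 1/135]
= 13/14715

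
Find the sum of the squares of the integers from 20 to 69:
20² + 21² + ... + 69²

Use ∑_{k=1}^{n} k² = n(n+1)(2n+1)/6, then subtract the first 19 terms.
∑_{k=1}^{69} k² = 69×70×139/6 = 111895
∑_{k=1}^{19} k² = 19×20×39/6 = 2470
∑_{k=20}^{69} k² = 111895 - 2470 = 109425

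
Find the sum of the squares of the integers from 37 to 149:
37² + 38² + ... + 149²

Use ∑_{k=1}^{n} k² = n(n+1)(2n+1)/6, then subtract the first 36 terms.
∑_{k=1}^{149} k² = 149×150×299/6 = 1113775
∑_{k=1}^{36} k² = 36×37×73/6 = 16206
∑_{k=37}^{149} k² = 1113775 - 16206 = 1097569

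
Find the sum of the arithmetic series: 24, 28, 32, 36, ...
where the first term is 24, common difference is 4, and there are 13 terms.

Sₙ = n/2 × (first + last)
Last term = a + (n-1)d = 24 + (13-1)×4 = 72
S_13 = 13/2 × (24 + 72)
S_13 = 13/2 × 96 = 624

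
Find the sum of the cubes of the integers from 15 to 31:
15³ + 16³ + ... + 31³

Use ∑_{k=1}^{n} k³ = [n(n+1)/2]², then subtract the first 14 terms.
∑_{k=1}^{31} k³ = [31×32/2]² = 496² = 246016
∑_{k=1}^{14} k³ = [14×15/2]² = 105² = 11025
∑_{k=15}^{31} k³ = 246016 - 11025 = 234991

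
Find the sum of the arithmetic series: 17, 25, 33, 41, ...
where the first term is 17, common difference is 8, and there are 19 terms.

Sₙ = n/2 × (first + last)
Last term = a + (n-1)d = 17 + (19-1)×8 = 161
S_19 = 19/2 × (17 + 161)
S_19 = 19/2 × 178 = 1691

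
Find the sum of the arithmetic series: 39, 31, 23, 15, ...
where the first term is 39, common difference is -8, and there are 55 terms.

Sₙ = n/2 × (first + last)
Last term = a + (n-1)d = 39 + (55-1)×(-8) = -393
S_55 = 55/2 × (39 + (-393))
S_55 = 55/2 × (-354) = -9735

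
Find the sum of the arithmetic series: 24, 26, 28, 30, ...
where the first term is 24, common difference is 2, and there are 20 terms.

Sₙ = n/2 × (first + last)
Last term = a + (n-1)d = 24 + (20-1)×2 = 62
S_20 = 20/2 × (24 + 62)
S_20 = 20/2 × 86 = 860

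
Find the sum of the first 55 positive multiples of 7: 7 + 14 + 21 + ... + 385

Factor out 7: = 7(1 + 2 + ... + 55) = 7 × n(n+1)/2
= 7 × 55×56/2
= 7 × 1540
= 10780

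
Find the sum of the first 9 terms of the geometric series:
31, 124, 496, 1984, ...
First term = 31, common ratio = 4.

Sₙ = a(1 - rⁿ) / (1 - r)
S_9 = 31(1 - 4^9) / (1 - 4)
S_9 = 31(1 - 262144) / (-3)
S_9 = 2708811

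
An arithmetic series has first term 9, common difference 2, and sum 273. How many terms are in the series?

Using S = n/2 × [2a + (n-1)d]
273 = n/2 × [2(9) + (n-1)(2)]
273 = n/2 × [18 + 2n - 2]
546 = n × [16 + 2n]
2n² + (16)n - 546 = 0
Discriminant: Δ = (16)² - 4(2)(-546) = 256 + 4368 = 4624
√Δ = 68
n = [-(16) + √Δ] / (2·2) = (-16 + 68) / 4 = 52 / 4 = 13
(The negative root is discarded since n must be a positive integer.)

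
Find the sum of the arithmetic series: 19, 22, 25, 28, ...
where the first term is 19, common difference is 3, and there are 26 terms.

Sₙ = n/2 × (first + last)
Last term = a + (n-1)d = 19 + (26-1)×3 = 94
S_26 = 26/2 × (19 + 94)
S_26 = 26/2 × 113 = 1469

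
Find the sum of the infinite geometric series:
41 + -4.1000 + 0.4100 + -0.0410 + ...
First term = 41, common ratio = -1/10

For |r| < 1, S = a / (1 - r)
S = 41 / (1 - (-1/10))
S = 41 / (11/10)
S = 410/11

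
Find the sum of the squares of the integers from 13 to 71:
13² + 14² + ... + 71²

Use ∑_{k=1}^{n} k² = n(n+1)(2n+1)/6, then subtract the first 12 terms.
∑_{k=1}^{71} k² = 71×72×143/6 = 121836
∑_{k=1}^{12} k² = 12×13×25/6 = 650
∑_{k=13}^{71} k² = 121836 - 650 = 121186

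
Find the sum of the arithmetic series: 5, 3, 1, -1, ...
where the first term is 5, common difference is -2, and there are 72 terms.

Sₙ = n/2 × (first + last)
Last term = a + (n-1)d = 5 + (72-1)×(-2) = -137
S_72 = 72/2 × (5 + (-137))
S_72 = 72/2 × (-132) = -4752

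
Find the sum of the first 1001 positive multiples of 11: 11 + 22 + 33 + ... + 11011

Factor out 11: = 11(1 + 2 + ... + 1001) = 11 × n(n+1)/2
= 11 × 1001×1002/2
= 11 × 501501
= 5516511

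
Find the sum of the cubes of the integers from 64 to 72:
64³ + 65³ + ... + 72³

Use ∑_{k=1}^{n} k³ = [n(n+1)/2]², then subtract the first 63 terms.
∑_{k=1}^{72} k³ = [72×73/2]² = 2628² = 6906384
∑_{k=1}^{63} k³ = [63×64/2]² = 2016² = 4064256
∑_{k=64}^{72} k³ = 6906384 - 4064256 = 2842128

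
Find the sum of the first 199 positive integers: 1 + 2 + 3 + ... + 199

Formula: ∑k = n(n+1)/2
= 199×200/2
= 39800/2
= 19900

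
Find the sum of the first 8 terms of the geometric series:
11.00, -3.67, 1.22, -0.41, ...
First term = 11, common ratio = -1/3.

Sₙ = a(1 - rⁿ) / (1 - r)
S_8 = 11(1 - (-1/3)^8) / (1 - (-1/3))
S_8 = 11(1 - (1/6561)) / (4/3)
S_8 = 18040/2187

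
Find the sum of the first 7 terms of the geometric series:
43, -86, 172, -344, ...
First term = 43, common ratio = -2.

Sₙ = a(1 - rⁿ) / (1 - r)
S_7 = 43(1 - (-2)^7) / (1 - (-2))
S_7 = 43(1 - (-128)) / (3)
S_7 = 1849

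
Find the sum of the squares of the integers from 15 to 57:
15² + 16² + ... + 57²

Use ∑_{k=1}^{n} k² = n(n+1)(2n+1)/6, then subtract the first 14 terms.
∑_{k=1}^{57} k² = 57×58×115/6 = 63365
∑_{k=1}^{14} k² = 14×15×29/6 = 1015
∑_{k=15}^{57} k² = 63365 - 1015 = 62350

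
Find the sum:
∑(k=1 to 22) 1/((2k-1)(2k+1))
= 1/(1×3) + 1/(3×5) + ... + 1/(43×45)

Partial fractions: 1/((2k-1)(2k+1)) = (1/2)[1/(2k-1) - 1/(2k+1)]
The series telescopes:
= (1/2)[1/1 - 1/45]
= 22/45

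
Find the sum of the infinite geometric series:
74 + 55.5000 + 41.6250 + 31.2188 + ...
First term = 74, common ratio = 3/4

For |r| < 1, S = a / (1 - r)
S = 74 / (1 - (3/4))
S = 74 / (1/4)
S = 296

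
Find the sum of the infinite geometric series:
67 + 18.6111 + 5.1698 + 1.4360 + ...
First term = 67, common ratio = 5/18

For |r| < 1, S = a / (1 - r)
S = 67 / (1 - (5/18))
S = 67 / (13/18)
S = 1206/13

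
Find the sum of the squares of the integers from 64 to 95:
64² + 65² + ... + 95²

Use ∑_{k=1}^{n} k² = n(n+1)(2n+1)/6, then subtract the first 63 terms.
∑_{k=1}^{95} k² = 95×96×191/6 = 290320
∑_{k=1}^{63} k² = 63×64×127/6 = 85344
∑_{k=64}^{95} k² = 290320 - 85344 = 204976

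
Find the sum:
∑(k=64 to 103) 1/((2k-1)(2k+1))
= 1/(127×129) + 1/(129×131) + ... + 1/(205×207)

Partial fractions: 1/((2k-1)(2k+1)) = (1/2)[1/(2k-1) - 1/(2k+1)]
The series telescopes:
= (1/2)[1/127 - 1/207]
= 40/26289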